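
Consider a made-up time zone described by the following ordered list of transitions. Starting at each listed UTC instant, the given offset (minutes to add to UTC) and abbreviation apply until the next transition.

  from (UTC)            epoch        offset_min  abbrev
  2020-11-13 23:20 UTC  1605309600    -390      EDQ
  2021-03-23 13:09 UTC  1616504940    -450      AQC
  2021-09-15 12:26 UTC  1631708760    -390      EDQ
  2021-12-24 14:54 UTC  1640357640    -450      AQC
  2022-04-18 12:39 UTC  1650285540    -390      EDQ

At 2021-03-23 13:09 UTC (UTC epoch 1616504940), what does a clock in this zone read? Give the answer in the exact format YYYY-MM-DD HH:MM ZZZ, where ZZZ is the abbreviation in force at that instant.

2021-03-23 05:39 AQC

Query: 2021-03-23 13:09 UTC
Rule 2/5 (AQC, -07:30): 2021-03-23 13:09 UTC ≤ query < 2021-09-15 12:26 UTC
13·60 + 9 - 450 = 339 min
339 = 0·1440 + 339; 339 = 5·60 + 39 → 05:39, same day
→ 2021-03-23 05:39 AQC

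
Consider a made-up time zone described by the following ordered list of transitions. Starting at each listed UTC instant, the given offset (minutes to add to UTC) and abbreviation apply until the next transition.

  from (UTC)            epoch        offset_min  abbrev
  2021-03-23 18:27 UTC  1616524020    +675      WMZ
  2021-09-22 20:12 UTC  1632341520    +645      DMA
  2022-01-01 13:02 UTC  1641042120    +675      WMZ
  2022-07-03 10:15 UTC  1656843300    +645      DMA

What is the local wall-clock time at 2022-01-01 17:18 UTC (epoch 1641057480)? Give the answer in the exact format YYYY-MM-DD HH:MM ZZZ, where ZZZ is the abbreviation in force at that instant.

Query: 2022-01-01 17:18 UTC
Rule 3/4 (WMZ, +11:15): 2022-01-01 13:02 UTC ≤ query < 2022-07-03 10:15 UTC
17·60 + 18 + 675 = 1713 min
1713 = 1·1440 + 273; 273 = 4·60 + 33 → 04:33, 2022-01-01 + 1 day = 2022-01-02
→ 2022-01-02 04:33 WMZ

2022-01-02 04:33 WMZ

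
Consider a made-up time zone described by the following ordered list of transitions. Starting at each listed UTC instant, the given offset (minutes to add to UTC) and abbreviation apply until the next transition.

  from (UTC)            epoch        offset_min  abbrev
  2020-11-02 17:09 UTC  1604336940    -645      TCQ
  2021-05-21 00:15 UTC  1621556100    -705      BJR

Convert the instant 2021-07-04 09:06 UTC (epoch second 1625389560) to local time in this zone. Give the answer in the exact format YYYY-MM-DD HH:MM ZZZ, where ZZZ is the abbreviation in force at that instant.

2021-07-03 21:21 BJR

Query: 2021-07-04 09:06 UTC
Rule 2/2 (BJR, -11:45): 2021-05-21 00:15 UTC ≤ query < +∞
9·60 + 6 - 705 = -159 min
-159 = -1·1440 + 1281; 1281 = 21·60 + 21 → 21:21, 2021-07-04 - 1 day = 2021-07-03
→ 2021-07-03 21:21 BJR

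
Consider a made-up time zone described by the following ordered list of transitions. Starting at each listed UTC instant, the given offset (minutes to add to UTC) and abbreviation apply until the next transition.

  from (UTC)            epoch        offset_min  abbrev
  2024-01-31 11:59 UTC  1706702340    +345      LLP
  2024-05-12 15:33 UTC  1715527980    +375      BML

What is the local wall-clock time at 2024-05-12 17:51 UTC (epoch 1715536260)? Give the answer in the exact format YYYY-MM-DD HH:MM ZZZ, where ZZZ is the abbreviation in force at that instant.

2024-05-13 00:06 BML

Query: 2024-05-12 17:51 UTC
Rule 2/2 (BML, +06:15): 2024-05-12 15:33 UTC ≤ query < +∞
17·60 + 51 + 375 = 1446 min
1446 = 1·1440 + 6; 6 = 0·60 + 6 → 00:06, 2024-05-12 + 1 day = 2024-05-13
→ 2024-05-13 00:06 BML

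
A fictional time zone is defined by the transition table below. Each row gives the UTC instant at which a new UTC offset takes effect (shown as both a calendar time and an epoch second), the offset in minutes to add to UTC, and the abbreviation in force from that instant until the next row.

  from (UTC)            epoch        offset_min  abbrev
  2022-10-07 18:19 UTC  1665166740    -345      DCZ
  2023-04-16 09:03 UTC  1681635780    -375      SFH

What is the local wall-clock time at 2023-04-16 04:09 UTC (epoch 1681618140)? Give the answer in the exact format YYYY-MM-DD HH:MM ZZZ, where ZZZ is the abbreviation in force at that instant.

2023-04-15 22:24 DCZ

Query: 2023-04-16 04:09 UTC
Rule 1/2 (DCZ, -05:45): 2022-10-07 18:19 UTC ≤ query < 2023-04-16 09:03 UTC
4·60 + 9 - 345 = -96 min
-96 = -1·1440 + 1344; 1344 = 22·60 + 24 → 22:24, 2023-04-16 - 1 day = 2023-04-15
→ 2023-04-15 22:24 DCZ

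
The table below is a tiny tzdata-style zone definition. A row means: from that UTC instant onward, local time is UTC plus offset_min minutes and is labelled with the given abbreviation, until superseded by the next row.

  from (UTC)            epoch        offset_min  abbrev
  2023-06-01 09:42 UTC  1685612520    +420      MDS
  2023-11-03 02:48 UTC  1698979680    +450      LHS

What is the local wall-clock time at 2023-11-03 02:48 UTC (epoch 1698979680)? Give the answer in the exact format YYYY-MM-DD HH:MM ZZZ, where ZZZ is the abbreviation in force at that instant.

2023-11-03 10:18 LHS

Query: 2023-11-03 02:48 UTC
Rule 2/2 (LHS, +07:30): 2023-11-03 02:48 UTC ≤ query < +∞
2·60 + 48 + 450 = 618 min
618 = 0·1440 + 618; 618 = 10·60 + 18 → 10:18, same day
→ 2023-11-03 10:18 LHS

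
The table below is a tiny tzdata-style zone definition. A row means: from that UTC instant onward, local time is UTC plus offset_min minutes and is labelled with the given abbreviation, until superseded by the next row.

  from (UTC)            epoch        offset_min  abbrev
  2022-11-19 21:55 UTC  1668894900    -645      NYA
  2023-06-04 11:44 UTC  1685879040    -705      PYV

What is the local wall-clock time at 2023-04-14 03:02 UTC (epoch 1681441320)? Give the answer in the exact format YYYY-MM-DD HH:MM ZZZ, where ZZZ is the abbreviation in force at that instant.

Query: 2023-04-14 03:02 UTC
Rule 1/2 (NYA, -10:45): 2022-11-19 21:55 UTC ≤ query < 2023-06-04 11:44 UTC
3·60 + 2 - 645 = -463 min
-463 = -1·1440 + 977; 977 = 16·60 + 17 → 16:17, 2023-04-14 - 1 day = 2023-04-13
→ 2023-04-13 16:17 NYA

2023-04-13 16:17 NYA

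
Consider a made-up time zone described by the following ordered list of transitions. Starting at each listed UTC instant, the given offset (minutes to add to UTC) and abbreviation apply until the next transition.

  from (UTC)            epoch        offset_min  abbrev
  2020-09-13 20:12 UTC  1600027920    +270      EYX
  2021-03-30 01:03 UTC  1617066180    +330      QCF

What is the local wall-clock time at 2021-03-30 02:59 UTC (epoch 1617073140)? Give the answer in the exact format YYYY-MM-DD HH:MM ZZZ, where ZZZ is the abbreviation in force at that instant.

Query: 2021-03-30 02:59 UTC
Rule 2/2 (QCF, +05:30): 2021-03-30 01:03 UTC ≤ query < +∞
2·60 + 59 + 330 = 509 min
509 = 0·1440 + 509; 509 = 8·60 + 29 → 08:29, same day
→ 2021-03-30 08:29 QCF

2021-03-30 08:29 QCF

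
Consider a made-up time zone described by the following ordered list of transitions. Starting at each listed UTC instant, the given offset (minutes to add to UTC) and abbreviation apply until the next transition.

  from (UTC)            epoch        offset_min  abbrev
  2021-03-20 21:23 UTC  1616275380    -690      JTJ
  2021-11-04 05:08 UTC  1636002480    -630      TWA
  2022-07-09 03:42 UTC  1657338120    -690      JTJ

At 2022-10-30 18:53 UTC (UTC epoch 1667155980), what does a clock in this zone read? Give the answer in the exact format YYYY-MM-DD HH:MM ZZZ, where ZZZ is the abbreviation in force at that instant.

Query: 2022-10-30 18:53 UTC
Rule 3/3 (JTJ, -11:30): 2022-07-09 03:42 UTC ≤ query < +∞
18·60 + 53 - 690 = 443 min
443 = 0·1440 + 443; 443 = 7·60 + 23 → 07:23, same day
→ 2022-10-30 07:23 JTJ

2022-10-30 07:23 JTJ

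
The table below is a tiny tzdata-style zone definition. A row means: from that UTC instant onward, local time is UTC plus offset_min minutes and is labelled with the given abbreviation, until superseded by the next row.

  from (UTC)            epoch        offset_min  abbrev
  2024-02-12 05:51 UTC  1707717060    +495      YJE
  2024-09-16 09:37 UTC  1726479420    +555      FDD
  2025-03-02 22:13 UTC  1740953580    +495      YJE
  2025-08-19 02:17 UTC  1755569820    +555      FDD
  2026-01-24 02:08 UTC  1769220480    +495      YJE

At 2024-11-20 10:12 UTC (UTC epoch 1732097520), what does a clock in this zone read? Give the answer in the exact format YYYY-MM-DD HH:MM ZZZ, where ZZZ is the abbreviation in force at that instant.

Query: 2024-11-20 10:12 UTC
Rule 2/5 (FDD, +09:15): 2024-09-16 09:37 UTC ≤ query < 2025-03-02 22:13 UTC
10·60 + 12 + 555 = 1167 min
1167 = 0·1440 + 1167; 1167 = 19·60 + 27 → 19:27, same day
→ 2024-11-20 19:27 FDD

2024-11-20 19:27 FDD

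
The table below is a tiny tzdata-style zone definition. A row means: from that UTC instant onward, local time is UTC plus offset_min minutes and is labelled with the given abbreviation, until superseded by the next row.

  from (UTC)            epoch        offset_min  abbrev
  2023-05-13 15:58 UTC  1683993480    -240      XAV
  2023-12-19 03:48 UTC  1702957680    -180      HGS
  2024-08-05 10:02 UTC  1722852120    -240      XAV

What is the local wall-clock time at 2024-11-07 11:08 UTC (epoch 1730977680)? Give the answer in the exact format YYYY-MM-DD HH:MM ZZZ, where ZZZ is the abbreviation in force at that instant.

2024-11-07 07:08 XAV

Query: 2024-11-07 11:08 UTC
Rule 3/3 (XAV, -04:00): 2024-08-05 10:02 UTC ≤ query < +∞
11·60 + 8 - 240 = 428 min
428 = 0·1440 + 428; 428 = 7·60 + 8 → 07:08, same day
→ 2024-11-07 07:08 XAV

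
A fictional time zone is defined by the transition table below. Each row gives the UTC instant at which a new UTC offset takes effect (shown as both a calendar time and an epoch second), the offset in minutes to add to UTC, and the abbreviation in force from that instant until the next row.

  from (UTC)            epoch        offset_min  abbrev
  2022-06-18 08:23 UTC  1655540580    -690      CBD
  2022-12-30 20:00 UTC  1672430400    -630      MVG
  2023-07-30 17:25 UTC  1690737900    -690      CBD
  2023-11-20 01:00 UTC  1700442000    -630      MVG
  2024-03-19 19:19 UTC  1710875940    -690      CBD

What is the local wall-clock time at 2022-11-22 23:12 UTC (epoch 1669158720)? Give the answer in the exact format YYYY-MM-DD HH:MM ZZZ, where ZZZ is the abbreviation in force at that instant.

Query: 2022-11-22 23:12 UTC
Rule 1/5 (CBD, -11:30): 2022-06-18 08:23 UTC ≤ query < 2022-12-30 20:00 UTC
23·60 + 12 - 690 = 702 min
702 = 0·1440 + 702; 702 = 11·60 + 42 → 11:42, same day
→ 2022-11-22 11:42 CBD

2022-11-22 11:42 CBD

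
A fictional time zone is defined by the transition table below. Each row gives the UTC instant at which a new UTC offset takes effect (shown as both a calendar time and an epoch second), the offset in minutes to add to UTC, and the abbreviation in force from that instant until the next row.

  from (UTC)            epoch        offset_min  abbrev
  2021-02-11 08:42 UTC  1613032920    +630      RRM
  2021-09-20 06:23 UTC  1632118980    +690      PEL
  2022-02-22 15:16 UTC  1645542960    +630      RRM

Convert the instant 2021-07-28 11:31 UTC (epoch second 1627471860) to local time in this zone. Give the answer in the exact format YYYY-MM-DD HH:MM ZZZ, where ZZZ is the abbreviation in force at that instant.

2021-07-28 22:01 RRM

Query: 2021-07-28 11:31 UTC
Rule 1/3 (RRM, +10:30): 2021-02-11 08:42 UTC ≤ query < 2021-09-20 06:23 UTC
11·60 + 31 + 630 = 1321 min
1321 = 0·1440 + 1321; 1321 = 22·60 + 1 → 22:01, same day
→ 2021-07-28 22:01 RRM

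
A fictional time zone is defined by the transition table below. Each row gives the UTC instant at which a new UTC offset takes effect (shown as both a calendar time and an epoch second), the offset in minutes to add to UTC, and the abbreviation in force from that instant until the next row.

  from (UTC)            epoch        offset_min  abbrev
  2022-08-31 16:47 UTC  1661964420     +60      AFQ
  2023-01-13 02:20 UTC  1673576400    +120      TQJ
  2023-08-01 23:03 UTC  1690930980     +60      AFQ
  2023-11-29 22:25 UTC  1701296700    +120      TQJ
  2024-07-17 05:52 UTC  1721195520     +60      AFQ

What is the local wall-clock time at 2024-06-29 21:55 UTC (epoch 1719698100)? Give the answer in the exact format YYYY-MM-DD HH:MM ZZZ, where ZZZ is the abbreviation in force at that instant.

Query: 2024-06-29 21:55 UTC
Rule 4/5 (TQJ, +02:00): 2023-11-29 22:25 UTC ≤ query < 2024-07-17 05:52 UTC
21·60 + 55 + 120 = 1435 min
1435 = 0·1440 + 1435; 1435 = 23·60 + 55 → 23:55, same day
→ 2024-06-29 23:55 TQJ

2024-06-29 23:55 TQJ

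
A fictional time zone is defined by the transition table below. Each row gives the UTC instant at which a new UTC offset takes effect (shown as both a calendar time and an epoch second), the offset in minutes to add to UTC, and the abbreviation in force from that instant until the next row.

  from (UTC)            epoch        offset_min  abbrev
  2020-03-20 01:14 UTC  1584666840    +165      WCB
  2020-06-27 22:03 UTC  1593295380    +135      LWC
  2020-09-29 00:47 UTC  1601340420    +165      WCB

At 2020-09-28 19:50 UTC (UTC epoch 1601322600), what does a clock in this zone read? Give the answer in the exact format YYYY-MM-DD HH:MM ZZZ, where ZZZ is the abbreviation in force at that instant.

Query: 2020-09-28 19:50 UTC
Rule 2/3 (LWC, +02:15): 2020-06-27 22:03 UTC ≤ query < 2020-09-29 00:47 UTC
19·60 + 50 + 135 = 1325 min
1325 = 0·1440 + 1325; 1325 = 22·60 + 5 → 22:05, same day
→ 2020-09-28 22:05 LWC

2020-09-28 22:05 LWC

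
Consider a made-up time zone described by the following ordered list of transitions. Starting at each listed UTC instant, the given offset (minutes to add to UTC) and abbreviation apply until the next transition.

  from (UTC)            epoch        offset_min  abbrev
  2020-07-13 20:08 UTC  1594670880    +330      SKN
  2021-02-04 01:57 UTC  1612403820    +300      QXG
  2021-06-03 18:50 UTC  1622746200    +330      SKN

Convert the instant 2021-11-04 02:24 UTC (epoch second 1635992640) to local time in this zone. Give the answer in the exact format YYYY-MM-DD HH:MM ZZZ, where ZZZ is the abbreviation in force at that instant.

2021-11-04 07:54 SKN

Query: 2021-11-04 02:24 UTC
Rule 3/3 (SKN, +05:30): 2021-06-03 18:50 UTC ≤ query < +∞
2·60 + 24 + 330 = 474 min
474 = 0·1440 + 474; 474 = 7·60 + 54 → 07:54, same day
→ 2021-11-04 07:54 SKN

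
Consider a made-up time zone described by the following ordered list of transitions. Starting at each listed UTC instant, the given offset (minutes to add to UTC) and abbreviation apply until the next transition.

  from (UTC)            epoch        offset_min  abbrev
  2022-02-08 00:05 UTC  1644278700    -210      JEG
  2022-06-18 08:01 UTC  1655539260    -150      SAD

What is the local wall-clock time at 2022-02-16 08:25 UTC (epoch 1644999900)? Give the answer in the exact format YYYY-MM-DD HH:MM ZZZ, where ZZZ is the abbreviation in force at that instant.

Query: 2022-02-16 08:25 UTC
Rule 1/2 (JEG, -03:30): 2022-02-08 00:05 UTC ≤ query < 2022-06-18 08:01 UTC
8·60 + 25 - 210 = 295 min
295 = 0·1440 + 295; 295 = 4·60 + 55 → 04:55, same day
→ 2022-02-16 04:55 JEG

2022-02-16 04:55 JEG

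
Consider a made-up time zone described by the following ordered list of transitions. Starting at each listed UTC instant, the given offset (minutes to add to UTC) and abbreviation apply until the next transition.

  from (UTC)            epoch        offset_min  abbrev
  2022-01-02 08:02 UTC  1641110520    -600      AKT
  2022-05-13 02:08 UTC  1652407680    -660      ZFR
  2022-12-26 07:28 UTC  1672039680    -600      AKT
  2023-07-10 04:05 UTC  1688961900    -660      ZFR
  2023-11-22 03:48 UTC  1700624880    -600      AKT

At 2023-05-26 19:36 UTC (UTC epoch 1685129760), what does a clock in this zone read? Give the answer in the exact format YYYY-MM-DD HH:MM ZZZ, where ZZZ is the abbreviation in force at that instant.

Query: 2023-05-26 19:36 UTC
Rule 3/5 (AKT, -10:00): 2022-12-26 07:28 UTC ≤ query < 2023-07-10 04:05 UTC
19·60 + 36 - 600 = 576 min
576 = 0·1440 + 576; 576 = 9·60 + 36 → 09:36, same day
→ 2023-05-26 09:36 AKT

2023-05-26 09:36 AKT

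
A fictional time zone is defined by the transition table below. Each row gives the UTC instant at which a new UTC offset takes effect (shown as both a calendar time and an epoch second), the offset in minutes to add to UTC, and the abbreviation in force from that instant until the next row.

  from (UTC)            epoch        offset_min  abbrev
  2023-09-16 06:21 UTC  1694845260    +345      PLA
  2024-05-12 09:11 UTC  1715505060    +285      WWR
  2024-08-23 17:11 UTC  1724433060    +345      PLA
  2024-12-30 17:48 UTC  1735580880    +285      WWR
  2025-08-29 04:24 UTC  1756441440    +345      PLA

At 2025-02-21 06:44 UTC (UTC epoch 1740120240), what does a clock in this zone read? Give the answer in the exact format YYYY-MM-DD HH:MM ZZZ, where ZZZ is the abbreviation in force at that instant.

Query: 2025-02-21 06:44 UTC
Rule 4/5 (WWR, +04:45): 2024-12-30 17:48 UTC ≤ query < 2025-08-29 04:24 UTC
6·60 + 44 + 285 = 689 min
689 = 0·1440 + 689; 689 = 11·60 + 29 → 11:29, same day
→ 2025-02-21 11:29 WWR

2025-02-21 11:29 WWR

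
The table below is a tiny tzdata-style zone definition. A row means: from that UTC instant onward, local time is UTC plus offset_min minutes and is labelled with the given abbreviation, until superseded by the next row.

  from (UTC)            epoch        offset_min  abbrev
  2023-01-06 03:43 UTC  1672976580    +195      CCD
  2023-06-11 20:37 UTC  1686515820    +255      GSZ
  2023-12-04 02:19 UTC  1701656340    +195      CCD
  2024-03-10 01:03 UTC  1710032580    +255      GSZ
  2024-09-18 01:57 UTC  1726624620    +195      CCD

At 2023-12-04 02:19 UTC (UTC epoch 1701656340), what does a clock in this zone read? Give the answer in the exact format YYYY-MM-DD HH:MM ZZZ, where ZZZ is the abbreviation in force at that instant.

Query: 2023-12-04 02:19 UTC
Rule 3/5 (CCD, +03:15): 2023-12-04 02:19 UTC ≤ query < 2024-03-10 01:03 UTC
2·60 + 19 + 195 = 334 min
334 = 0·1440 + 334; 334 = 5·60 + 34 → 05:34, same day
→ 2023-12-04 05:34 CCD

2023-12-04 05:34 CCD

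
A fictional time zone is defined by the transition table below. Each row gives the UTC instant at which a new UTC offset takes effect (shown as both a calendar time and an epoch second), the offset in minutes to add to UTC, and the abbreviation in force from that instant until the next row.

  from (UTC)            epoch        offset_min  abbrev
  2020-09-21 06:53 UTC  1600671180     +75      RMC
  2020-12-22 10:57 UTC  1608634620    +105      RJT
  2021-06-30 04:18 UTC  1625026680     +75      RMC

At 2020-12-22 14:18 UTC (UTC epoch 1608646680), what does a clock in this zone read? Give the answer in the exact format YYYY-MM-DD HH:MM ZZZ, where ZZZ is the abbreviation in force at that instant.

2020-12-22 16:03 RJT

Query: 2020-12-22 14:18 UTC
Rule 2/3 (RJT, +01:45): 2020-12-22 10:57 UTC ≤ query < 2021-06-30 04:18 UTC
14·60 + 18 + 105 = 963 min
963 = 0·1440 + 963; 963 = 16·60 + 3 → 16:03, same day
→ 2020-12-22 16:03 RJT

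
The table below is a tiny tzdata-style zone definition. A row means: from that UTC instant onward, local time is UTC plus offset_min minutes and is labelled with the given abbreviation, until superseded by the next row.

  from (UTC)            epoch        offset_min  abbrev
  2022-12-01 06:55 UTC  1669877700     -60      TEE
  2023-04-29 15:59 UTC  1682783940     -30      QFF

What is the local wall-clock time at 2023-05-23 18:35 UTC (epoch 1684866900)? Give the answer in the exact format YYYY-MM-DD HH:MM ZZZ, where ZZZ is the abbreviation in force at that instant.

2023-05-23 18:05 QFF

Query: 2023-05-23 18:35 UTC
Rule 2/2 (QFF, -00:30): 2023-04-29 15:59 UTC ≤ query < +∞
18·60 + 35 - 30 = 1085 min
1085 = 0·1440 + 1085; 1085 = 18·60 + 5 → 18:05, same day
→ 2023-05-23 18:05 QFF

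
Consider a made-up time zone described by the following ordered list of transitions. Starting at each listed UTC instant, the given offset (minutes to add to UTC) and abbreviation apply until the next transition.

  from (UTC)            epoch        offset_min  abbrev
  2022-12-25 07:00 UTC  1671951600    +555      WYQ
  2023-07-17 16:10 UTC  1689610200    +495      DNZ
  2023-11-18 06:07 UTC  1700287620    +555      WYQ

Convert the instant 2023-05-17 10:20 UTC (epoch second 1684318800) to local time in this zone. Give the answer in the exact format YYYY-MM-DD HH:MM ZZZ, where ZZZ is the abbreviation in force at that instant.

Query: 2023-05-17 10:20 UTC
Rule 1/3 (WYQ, +09:15): 2022-12-25 07:00 UTC ≤ query < 2023-07-17 16:10 UTC
10·60 + 20 + 555 = 1175 min
1175 = 0·1440 + 1175; 1175 = 19·60 + 35 → 19:35, same day
→ 2023-05-17 19:35 WYQ

2023-05-17 19:35 WYQ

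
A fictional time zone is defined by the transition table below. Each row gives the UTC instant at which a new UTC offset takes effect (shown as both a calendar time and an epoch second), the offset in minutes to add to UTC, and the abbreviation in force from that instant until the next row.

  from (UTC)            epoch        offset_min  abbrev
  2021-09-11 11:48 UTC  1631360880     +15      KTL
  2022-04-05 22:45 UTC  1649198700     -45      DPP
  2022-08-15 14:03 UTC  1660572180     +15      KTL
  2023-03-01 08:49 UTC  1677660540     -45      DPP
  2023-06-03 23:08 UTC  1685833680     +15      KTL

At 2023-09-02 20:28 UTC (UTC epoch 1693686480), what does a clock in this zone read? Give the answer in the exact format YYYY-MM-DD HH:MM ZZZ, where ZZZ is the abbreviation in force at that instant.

2023-09-02 20:43 KTL

Query: 2023-09-02 20:28 UTC
Rule 5/5 (KTL, +00:15): 2023-06-03 23:08 UTC ≤ query < +∞
20·60 + 28 + 15 = 1243 min
1243 = 0·1440 + 1243; 1243 = 20·60 + 43 → 20:43, same day
→ 2023-09-02 20:43 KTL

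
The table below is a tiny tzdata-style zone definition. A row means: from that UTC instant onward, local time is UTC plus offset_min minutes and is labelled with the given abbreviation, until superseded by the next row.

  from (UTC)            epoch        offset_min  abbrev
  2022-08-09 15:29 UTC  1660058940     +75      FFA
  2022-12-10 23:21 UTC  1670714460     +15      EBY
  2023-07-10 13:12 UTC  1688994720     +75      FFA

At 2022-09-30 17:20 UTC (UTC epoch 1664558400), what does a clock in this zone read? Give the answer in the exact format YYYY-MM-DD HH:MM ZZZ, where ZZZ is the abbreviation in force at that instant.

Query: 2022-09-30 17:20 UTC
Rule 1/3 (FFA, +01:15): 2022-08-09 15:29 UTC ≤ query < 2022-12-10 23:21 UTC
17·60 + 20 + 75 = 1115 min
1115 = 0·1440 + 1115; 1115 = 18·60 + 35 → 18:35, same day
→ 2022-09-30 18:35 FFA

2022-09-30 18:35 FFA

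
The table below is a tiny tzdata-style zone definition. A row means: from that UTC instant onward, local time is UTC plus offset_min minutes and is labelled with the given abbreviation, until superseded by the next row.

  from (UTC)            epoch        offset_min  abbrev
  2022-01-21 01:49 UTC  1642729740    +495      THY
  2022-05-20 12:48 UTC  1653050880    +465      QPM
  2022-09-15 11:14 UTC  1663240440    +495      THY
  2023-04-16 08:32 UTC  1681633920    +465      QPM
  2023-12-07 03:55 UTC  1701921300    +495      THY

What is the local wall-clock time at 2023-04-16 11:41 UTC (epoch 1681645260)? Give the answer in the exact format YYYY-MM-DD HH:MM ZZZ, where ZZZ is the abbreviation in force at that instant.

2023-04-16 19:26 QPM

Query: 2023-04-16 11:41 UTC
Rule 4/5 (QPM, +07:45): 2023-04-16 08:32 UTC ≤ query < 2023-12-07 03:55 UTC
11·60 + 41 + 465 = 1166 min
1166 = 0·1440 + 1166; 1166 = 19·60 + 26 → 19:26, same day
→ 2023-04-16 19:26 QPM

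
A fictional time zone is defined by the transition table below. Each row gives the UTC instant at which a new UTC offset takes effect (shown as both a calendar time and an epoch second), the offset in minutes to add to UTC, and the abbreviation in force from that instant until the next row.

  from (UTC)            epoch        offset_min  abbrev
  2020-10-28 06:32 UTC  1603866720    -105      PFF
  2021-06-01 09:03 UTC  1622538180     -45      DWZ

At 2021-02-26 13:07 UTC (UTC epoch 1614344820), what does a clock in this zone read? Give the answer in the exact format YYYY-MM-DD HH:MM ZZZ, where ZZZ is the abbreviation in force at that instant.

2021-02-26 11:22 PFF

Query: 2021-02-26 13:07 UTC
Rule 1/2 (PFF, -01:45): 2020-10-28 06:32 UTC ≤ query < 2021-06-01 09:03 UTC
13·60 + 7 - 105 = 682 min
682 = 0·1440 + 682; 682 = 11·60 + 22 → 11:22, same day
→ 2021-02-26 11:22 PFF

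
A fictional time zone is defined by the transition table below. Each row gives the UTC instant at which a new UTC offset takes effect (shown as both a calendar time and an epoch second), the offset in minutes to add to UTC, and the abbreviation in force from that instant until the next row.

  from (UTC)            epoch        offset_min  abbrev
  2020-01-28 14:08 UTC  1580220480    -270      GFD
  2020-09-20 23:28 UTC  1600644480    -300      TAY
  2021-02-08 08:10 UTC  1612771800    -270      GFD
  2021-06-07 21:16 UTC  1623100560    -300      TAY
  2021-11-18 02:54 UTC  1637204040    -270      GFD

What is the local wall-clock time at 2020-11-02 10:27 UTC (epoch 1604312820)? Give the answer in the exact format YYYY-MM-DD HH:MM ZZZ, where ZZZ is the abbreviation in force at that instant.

Query: 2020-11-02 10:27 UTC
Rule 2/5 (TAY, -05:00): 2020-09-20 23:28 UTC ≤ query < 2021-02-08 08:10 UTC
10·60 + 27 - 300 = 327 min
327 = 0·1440 + 327; 327 = 5·60 + 27 → 05:27, same day
→ 2020-11-02 05:27 TAY

2020-11-02 05:27 TAY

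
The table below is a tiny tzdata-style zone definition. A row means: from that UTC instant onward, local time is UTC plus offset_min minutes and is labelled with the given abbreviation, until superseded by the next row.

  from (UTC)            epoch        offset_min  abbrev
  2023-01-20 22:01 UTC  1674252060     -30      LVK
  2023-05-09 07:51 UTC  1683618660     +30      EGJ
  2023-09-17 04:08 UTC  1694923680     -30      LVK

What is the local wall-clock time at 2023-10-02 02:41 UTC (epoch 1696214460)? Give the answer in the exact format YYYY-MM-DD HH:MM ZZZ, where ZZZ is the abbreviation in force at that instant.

2023-10-02 02:11 LVK

Query: 2023-10-02 02:41 UTC
Rule 3/3 (LVK, -00:30): 2023-09-17 04:08 UTC ≤ query < +∞
2·60 + 41 - 30 = 131 min
131 = 0·1440 + 131; 131 = 2·60 + 11 → 02:11, same day
→ 2023-10-02 02:11 LVK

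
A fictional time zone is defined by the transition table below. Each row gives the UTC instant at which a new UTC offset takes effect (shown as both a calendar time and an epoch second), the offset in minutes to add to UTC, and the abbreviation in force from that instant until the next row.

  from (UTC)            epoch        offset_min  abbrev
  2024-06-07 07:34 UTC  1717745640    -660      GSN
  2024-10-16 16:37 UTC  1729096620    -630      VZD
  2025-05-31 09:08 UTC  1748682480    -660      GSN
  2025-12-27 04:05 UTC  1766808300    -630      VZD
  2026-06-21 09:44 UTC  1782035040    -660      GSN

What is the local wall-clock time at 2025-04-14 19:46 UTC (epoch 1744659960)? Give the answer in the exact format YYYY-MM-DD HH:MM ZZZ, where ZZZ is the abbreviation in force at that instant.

2025-04-14 09:16 VZD

Query: 2025-04-14 19:46 UTC
Rule 2/5 (VZD, -10:30): 2024-10-16 16:37 UTC ≤ query < 2025-05-31 09:08 UTC
19·60 + 46 - 630 = 556 min
556 = 0·1440 + 556; 556 = 9·60 + 16 → 09:16, same day
→ 2025-04-14 09:16 VZD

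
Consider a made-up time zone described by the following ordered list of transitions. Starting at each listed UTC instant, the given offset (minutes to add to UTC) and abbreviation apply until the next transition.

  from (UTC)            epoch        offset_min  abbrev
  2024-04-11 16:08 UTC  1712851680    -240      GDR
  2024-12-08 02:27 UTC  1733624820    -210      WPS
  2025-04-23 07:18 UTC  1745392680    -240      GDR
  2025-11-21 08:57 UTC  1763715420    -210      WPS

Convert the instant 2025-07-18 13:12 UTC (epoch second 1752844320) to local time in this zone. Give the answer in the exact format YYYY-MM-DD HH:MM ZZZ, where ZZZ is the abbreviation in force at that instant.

Query: 2025-07-18 13:12 UTC
Rule 3/4 (GDR, -04:00): 2025-04-23 07:18 UTC ≤ query < 2025-11-21 08:57 UTC
13·60 + 12 - 240 = 552 min
552 = 0·1440 + 552; 552 = 9·60 + 12 → 09:12, same day
→ 2025-07-18 09:12 GDR

2025-07-18 09:12 GDR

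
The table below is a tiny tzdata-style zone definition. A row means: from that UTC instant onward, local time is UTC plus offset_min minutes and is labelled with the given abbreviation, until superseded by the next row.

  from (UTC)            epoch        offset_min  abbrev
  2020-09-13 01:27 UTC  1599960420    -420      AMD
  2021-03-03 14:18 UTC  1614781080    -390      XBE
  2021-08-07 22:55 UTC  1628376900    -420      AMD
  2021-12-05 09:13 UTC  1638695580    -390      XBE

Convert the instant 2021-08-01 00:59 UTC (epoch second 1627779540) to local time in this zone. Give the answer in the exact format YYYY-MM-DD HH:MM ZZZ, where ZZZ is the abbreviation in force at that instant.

2021-07-31 18:29 XBE

Query: 2021-08-01 00:59 UTC
Rule 2/4 (XBE, -06:30): 2021-03-03 14:18 UTC ≤ query < 2021-08-07 22:55 UTC
0·60 + 59 - 390 = -331 min
-331 = -1·1440 + 1109; 1109 = 18·60 + 29 → 18:29, 2021-08-01 - 1 day = 2021-07-31
→ 2021-07-31 18:29 XBE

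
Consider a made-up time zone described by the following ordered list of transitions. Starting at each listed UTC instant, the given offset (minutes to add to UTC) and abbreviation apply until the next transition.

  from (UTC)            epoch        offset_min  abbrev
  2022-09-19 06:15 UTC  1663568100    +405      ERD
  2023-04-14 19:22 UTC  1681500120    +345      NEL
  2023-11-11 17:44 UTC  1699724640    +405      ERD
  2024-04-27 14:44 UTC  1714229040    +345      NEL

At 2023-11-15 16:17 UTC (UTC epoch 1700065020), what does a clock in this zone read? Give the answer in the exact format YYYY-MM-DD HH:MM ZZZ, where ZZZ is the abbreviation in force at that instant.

2023-11-15 23:02 ERD

Query: 2023-11-15 16:17 UTC
Rule 3/4 (ERD, +06:45): 2023-11-11 17:44 UTC ≤ query < 2024-04-27 14:44 UTC
16·60 + 17 + 405 = 1382 min
1382 = 0·1440 + 1382; 1382 = 23·60 + 2 → 23:02, same day
→ 2023-11-15 23:02 ERD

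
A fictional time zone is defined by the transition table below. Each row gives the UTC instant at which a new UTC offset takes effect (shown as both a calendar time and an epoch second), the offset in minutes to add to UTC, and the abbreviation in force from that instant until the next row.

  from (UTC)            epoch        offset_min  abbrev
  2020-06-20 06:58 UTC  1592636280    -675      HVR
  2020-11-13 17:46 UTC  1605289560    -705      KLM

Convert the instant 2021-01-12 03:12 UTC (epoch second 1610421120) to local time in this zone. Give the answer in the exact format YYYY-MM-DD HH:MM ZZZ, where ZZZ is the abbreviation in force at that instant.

Query: 2021-01-12 03:12 UTC
Rule 2/2 (KLM, -11:45): 2020-11-13 17:46 UTC ≤ query < +∞
3·60 + 12 - 705 = -513 min
-513 = -1·1440 + 927; 927 = 15·60 + 27 → 15:27, 2021-01-12 - 1 day = 2021-01-11
→ 2021-01-11 15:27 KLM

2021-01-11 15:27 KLM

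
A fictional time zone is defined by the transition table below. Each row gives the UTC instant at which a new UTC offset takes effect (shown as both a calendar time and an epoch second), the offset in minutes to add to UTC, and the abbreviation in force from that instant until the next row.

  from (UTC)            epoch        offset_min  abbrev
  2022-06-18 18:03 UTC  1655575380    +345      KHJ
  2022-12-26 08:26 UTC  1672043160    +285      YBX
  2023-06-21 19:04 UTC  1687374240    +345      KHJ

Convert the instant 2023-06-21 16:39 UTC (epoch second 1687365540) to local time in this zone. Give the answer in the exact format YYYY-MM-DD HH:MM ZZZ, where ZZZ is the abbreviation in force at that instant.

2023-06-21 21:24 YBX

Query: 2023-06-21 16:39 UTC
Rule 2/3 (YBX, +04:45): 2022-12-26 08:26 UTC ≤ query < 2023-06-21 19:04 UTC
16·60 + 39 + 285 = 1284 min
1284 = 0·1440 + 1284; 1284 = 21·60 + 24 → 21:24, same day
→ 2023-06-21 21:24 YBX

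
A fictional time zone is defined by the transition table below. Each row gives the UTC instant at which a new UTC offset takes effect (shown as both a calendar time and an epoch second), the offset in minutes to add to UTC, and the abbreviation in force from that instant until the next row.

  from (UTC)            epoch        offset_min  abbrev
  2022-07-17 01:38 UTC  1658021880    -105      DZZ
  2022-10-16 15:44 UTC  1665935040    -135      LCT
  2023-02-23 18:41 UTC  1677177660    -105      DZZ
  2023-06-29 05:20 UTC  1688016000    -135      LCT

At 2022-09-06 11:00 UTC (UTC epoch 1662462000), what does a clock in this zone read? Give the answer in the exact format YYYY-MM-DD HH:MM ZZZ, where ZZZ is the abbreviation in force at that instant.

Query: 2022-09-06 11:00 UTC
Rule 1/4 (DZZ, -01:45): 2022-07-17 01:38 UTC ≤ query < 2022-10-16 15:44 UTC
11·60 + 0 - 105 = 555 min
555 = 0·1440 + 555; 555 = 9·60 + 15 → 09:15, same day
→ 2022-09-06 09:15 DZZ

2022-09-06 09:15 DZZ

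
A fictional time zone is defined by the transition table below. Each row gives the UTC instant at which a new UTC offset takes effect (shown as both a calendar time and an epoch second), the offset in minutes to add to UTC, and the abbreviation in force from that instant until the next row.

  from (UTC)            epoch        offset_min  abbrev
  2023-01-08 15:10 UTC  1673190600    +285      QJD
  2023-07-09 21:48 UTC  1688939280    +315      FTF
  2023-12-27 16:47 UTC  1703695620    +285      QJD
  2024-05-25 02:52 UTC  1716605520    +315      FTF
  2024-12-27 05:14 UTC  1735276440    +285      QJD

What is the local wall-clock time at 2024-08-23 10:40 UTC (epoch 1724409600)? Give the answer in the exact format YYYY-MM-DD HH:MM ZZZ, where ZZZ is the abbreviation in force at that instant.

2024-08-23 15:55 FTF

Query: 2024-08-23 10:40 UTC
Rule 4/5 (FTF, +05:15): 2024-05-25 02:52 UTC ≤ query < 2024-12-27 05:14 UTC
10·60 + 40 + 315 = 955 min
955 = 0·1440 + 955; 955 = 15·60 + 55 → 15:55, same day
→ 2024-08-23 15:55 FTF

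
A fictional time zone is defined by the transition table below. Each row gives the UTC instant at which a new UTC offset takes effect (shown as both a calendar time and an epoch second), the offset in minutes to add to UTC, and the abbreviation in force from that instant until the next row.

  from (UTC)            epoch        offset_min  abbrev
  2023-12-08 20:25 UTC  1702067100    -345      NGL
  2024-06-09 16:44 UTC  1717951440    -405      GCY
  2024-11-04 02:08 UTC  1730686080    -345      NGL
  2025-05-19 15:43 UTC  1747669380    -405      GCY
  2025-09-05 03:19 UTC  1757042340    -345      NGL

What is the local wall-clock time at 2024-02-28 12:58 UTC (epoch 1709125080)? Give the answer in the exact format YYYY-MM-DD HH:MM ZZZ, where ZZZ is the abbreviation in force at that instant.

2024-02-28 07:13 NGL

Query: 2024-02-28 12:58 UTC
Rule 1/5 (NGL, -05:45): 2023-12-08 20:25 UTC ≤ query < 2024-06-09 16:44 UTC
12·60 + 58 - 345 = 433 min
433 = 0·1440 + 433; 433 = 7·60 + 13 → 07:13, same day
→ 2024-02-28 07:13 NGL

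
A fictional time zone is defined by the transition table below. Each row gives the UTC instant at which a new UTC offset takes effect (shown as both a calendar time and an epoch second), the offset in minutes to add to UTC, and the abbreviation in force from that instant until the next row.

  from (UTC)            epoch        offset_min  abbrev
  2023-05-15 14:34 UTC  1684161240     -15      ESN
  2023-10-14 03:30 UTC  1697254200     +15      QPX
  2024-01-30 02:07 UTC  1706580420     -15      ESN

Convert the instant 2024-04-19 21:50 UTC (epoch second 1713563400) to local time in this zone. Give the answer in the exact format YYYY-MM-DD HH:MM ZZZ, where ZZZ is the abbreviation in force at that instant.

Query: 2024-04-19 21:50 UTC
Rule 3/3 (ESN, -00:15): 2024-01-30 02:07 UTC ≤ query < +∞
21·60 + 50 - 15 = 1295 min
1295 = 0·1440 + 1295; 1295 = 21·60 + 35 → 21:35, same day
→ 2024-04-19 21:35 ESN

2024-04-19 21:35 ESN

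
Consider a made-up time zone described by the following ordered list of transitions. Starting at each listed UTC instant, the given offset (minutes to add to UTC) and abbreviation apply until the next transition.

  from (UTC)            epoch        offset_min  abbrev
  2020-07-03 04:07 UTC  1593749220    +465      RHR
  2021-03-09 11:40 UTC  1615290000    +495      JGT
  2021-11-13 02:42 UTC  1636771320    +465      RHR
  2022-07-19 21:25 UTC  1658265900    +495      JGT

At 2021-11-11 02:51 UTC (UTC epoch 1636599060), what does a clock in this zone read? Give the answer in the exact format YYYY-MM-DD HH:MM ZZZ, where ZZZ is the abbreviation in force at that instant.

2021-11-11 11:06 JGT

Query: 2021-11-11 02:51 UTC
Rule 2/4 (JGT, +08:15): 2021-03-09 11:40 UTC ≤ query < 2021-11-13 02:42 UTC
2·60 + 51 + 495 = 666 min
666 = 0·1440 + 666; 666 = 11·60 + 6 → 11:06, same day
→ 2021-11-11 11:06 JGT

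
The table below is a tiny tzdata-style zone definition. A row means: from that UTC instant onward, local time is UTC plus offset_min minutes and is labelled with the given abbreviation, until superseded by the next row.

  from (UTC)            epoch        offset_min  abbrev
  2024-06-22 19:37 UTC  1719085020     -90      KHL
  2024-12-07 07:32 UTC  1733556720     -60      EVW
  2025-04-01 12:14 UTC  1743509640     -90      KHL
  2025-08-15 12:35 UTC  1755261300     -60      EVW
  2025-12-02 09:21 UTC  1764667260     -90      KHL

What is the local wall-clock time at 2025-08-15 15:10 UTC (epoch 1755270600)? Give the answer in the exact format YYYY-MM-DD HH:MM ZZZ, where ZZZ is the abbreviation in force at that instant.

Query: 2025-08-15 15:10 UTC
Rule 4/5 (EVW, -01:00): 2025-08-15 12:35 UTC ≤ query < 2025-12-02 09:21 UTC
15·60 + 10 - 60 = 850 min
850 = 0·1440 + 850; 850 = 14·60 + 10 → 14:10, same day
→ 2025-08-15 14:10 EVW

2025-08-15 14:10 EVW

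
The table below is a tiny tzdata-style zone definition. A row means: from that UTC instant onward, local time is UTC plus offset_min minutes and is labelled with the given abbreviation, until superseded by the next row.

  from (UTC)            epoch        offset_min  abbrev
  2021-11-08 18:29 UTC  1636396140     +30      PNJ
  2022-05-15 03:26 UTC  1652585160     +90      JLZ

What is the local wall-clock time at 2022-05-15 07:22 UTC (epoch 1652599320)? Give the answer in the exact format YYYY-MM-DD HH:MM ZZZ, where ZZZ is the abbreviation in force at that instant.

Query: 2022-05-15 07:22 UTC
Rule 2/2 (JLZ, +01:30): 2022-05-15 03:26 UTC ≤ query < +∞
7·60 + 22 + 90 = 532 min
532 = 0·1440 + 532; 532 = 8·60 + 52 → 08:52, same day
→ 2022-05-15 08:52 JLZ

2022-05-15 08:52 JLZ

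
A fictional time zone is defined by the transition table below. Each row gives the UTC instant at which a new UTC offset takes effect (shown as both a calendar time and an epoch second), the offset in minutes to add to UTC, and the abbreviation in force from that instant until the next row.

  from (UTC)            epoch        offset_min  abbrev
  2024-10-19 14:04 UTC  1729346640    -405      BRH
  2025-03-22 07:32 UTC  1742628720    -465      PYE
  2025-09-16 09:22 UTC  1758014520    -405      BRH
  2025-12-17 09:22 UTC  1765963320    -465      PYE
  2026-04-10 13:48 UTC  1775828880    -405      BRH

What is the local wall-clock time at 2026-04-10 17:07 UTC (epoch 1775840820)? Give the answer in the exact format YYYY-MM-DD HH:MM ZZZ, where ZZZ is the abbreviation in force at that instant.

Query: 2026-04-10 17:07 UTC
Rule 5/5 (BRH, -06:45): 2026-04-10 13:48 UTC ≤ query < +∞
17·60 + 7 - 405 = 622 min
622 = 0·1440 + 622; 622 = 10·60 + 22 → 10:22, same day
→ 2026-04-10 10:22 BRH

2026-04-10 10:22 BRH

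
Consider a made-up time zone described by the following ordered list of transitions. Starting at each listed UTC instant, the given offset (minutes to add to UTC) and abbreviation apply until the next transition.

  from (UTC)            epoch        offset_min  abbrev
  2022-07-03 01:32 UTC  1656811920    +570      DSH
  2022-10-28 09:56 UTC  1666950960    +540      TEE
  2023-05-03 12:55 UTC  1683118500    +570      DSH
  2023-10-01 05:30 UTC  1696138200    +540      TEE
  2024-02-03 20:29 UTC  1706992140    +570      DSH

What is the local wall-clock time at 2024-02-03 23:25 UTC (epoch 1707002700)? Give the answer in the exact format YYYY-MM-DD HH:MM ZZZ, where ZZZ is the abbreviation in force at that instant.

2024-02-04 08:55 DSH

Query: 2024-02-03 23:25 UTC
Rule 5/5 (DSH, +09:30): 2024-02-03 20:29 UTC ≤ query < +∞
23·60 + 25 + 570 = 1975 min
1975 = 1·1440 + 535; 535 = 8·60 + 55 → 08:55, 2024-02-03 + 1 day = 2024-02-04
→ 2024-02-04 08:55 DSH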